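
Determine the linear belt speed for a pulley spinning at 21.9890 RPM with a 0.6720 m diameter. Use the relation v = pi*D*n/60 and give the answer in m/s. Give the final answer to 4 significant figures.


v = pi * 0.6720 * 21.9890 / 60
v = 0.7737 m/s


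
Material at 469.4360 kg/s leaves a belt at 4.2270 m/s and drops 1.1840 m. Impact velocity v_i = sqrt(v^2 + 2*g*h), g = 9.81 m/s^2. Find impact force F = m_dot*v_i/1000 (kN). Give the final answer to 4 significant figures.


v_i = sqrt(4.2270^2 + 2*9.81*1.1840) = 6.41074 m/s
F = 469.4360 * 6.41074 / 1000
F = 3.009 kN


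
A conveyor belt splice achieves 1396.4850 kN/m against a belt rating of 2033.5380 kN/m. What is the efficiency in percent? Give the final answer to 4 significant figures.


Eff = 1396.4850 / 2033.5380 * 100
Eff = 68.67 %


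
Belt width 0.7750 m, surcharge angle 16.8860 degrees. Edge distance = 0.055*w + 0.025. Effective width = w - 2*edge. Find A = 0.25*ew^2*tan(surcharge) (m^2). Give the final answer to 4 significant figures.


edge = 0.055*0.7750 + 0.025 = 0.067625 m
ew = 0.7750 - 2*0.067625 = 0.63975 m
A = 0.25 * 0.63975^2 * tan(16.8860 deg)
A = 0.03106 m^2


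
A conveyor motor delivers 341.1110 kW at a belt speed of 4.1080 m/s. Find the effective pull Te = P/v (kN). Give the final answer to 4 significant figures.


Te = P / v = 341.1110 / 4.1080
Te = 83.04 kN


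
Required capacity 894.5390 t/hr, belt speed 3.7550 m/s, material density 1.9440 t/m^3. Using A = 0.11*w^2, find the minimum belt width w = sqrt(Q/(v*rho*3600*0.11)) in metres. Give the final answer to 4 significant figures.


A_req = 894.5390 / (3.7550 * 1.9440 * 3600) = 0.0340401 m^2
w = sqrt(0.0340401 / 0.11)
w = 0.5563 m


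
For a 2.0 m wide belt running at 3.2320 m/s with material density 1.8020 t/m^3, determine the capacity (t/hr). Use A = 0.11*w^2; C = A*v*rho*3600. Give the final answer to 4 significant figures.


A = 0.11 * 2.0^2 = 0.44 m^2
C = 0.44 * 3.2320 * 1.8020 * 3600
C = 9225 t/hr


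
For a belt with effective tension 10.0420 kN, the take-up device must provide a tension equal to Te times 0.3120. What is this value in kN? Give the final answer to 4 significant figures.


T_tu = 10.0420 * 0.3120
T_tu = 3.133 kN


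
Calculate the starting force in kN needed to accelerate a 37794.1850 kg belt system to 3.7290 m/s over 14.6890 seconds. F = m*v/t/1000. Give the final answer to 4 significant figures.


F = 37794.1850 * 3.7290 / 14.6890 / 1000
F = 9.595 kN


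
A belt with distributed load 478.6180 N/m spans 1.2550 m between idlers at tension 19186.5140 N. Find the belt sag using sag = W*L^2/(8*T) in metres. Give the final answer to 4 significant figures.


sag = 478.6180 * 1.2550^2 / (8 * 19186.5140)
sag = 0.004911 m


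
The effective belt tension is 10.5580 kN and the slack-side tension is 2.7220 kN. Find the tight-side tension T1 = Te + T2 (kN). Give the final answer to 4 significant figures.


T1 = Te + T2 = 10.5580 + 2.7220
T1 = 13.28 kN


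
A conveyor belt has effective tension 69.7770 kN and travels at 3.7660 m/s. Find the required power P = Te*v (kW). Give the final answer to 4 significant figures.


P = Te * v = 69.7770 * 3.7660
P = 262.8 kW


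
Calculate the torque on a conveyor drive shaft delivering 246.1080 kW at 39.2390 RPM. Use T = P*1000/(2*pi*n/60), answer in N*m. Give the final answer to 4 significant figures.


omega = 2*pi*39.2390/60 = 4.1091 rad/s
T = 246.1080*1000 / 4.1091
T = 59890 N*m


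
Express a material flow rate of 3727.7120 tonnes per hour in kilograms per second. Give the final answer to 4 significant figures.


m_dot = 3727.7120 * 1000 / 3600
m_dot = 1035 kg/s


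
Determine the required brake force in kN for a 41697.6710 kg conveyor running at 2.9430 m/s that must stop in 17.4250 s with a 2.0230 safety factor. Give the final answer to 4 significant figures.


F = 41697.6710 * 2.9430 / 17.4250 * 2.0230 / 1000
F = 14.25 kN


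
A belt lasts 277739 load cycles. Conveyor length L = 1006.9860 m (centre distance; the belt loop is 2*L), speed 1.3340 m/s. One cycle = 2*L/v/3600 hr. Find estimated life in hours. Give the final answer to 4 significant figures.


cycle_time = 2 * 1006.9860 / 1.3340 / 3600 = 0.419368 hr
life = 277739 * 0.419368 = 116500 hours


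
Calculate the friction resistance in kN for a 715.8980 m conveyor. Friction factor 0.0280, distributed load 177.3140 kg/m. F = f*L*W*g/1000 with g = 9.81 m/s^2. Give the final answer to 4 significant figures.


F = 0.0280 * 715.8980 * 177.3140 * 9.81 / 1000
F = 34.87 kN


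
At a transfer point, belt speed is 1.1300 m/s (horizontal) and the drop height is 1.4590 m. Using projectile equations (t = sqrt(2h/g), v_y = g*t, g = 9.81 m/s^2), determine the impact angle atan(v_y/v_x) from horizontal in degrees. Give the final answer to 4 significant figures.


t = sqrt(2*1.4590/9.81) = 0.545391 s
v_y = 9.81 * 0.545391 = 5.35029 m/s
angle = atan(5.35029 / 1.1300) = 78.07 deg


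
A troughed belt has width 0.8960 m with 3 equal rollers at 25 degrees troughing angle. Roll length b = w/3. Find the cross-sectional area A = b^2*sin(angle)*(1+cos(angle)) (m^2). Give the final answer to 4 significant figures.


b = 0.8960/3 = 0.298667 m
A = 0.298667^2 * sin(25 deg) * (1 + cos(25 deg))
A = 0.07186 m^2


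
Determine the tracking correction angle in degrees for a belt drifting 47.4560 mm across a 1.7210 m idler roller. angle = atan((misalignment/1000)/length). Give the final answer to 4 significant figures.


misalign_m = 47.4560 / 1000 = 0.047456 m
angle = atan(0.047456 / 1.7210)
angle = 1.580 deg


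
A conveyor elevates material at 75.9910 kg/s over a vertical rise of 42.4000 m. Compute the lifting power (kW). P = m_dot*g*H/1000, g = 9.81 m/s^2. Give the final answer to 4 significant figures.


P = 75.9910 * 9.81 * 42.4000 / 1000
P = 31.61 kW


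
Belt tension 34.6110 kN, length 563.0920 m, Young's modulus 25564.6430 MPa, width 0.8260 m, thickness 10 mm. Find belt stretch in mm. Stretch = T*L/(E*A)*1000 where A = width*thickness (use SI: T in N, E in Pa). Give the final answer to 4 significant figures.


A = 0.8260 * 0.01 = 0.00826 m^2
Stretch = 34.6110*1000 * 563.0920 / (25564.6430e6 * 0.00826) * 1000
Stretch = 92.29 mm


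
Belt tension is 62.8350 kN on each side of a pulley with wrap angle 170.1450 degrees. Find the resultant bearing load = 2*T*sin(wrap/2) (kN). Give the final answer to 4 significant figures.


F = 2 * 62.8350 * sin(170.1450/2 deg)
F = 125.2 kN


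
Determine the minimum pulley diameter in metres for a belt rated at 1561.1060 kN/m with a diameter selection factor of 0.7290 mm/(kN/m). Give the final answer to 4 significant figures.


D = 1561.1060 * 0.7290 / 1000
D = 1.138 m


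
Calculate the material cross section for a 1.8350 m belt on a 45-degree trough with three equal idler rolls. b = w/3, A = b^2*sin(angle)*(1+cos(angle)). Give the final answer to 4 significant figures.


b = 1.8350/3 = 0.611667 m
A = 0.611667^2 * sin(45 deg) * (1 + cos(45 deg))
A = 0.4516 m^2


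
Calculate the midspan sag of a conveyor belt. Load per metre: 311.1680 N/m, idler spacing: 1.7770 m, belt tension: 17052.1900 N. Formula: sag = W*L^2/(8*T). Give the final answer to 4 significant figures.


sag = 311.1680 * 1.7770^2 / (8 * 17052.1900)
sag = 0.007203 m


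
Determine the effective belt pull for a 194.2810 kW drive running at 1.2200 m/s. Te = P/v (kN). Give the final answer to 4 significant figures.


Te = P / v = 194.2810 / 1.2200
Te = 159.2 kN


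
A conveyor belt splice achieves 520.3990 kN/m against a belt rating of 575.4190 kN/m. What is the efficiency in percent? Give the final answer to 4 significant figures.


Eff = 520.3990 / 575.4190 * 100
Eff = 90.44 %


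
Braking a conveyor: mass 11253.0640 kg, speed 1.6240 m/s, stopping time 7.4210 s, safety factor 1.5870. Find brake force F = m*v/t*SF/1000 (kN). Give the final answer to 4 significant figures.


F = 11253.0640 * 1.6240 / 7.4210 * 1.5870 / 1000
F = 3.908 kN


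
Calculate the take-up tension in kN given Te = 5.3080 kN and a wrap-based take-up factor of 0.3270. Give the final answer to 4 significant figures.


T_tu = 5.3080 * 0.3270
T_tu = 1.736 kN


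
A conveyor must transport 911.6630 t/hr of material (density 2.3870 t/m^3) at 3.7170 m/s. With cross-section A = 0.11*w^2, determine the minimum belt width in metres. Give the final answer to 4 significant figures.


A_req = 911.6630 / (3.7170 * 2.3870 * 3600) = 0.0285422 m^2
w = sqrt(0.0285422 / 0.11)
w = 0.5094 m


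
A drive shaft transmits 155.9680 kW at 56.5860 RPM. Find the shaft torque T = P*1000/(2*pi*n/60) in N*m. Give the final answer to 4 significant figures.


omega = 2*pi*56.5860/60 = 5.92567 rad/s
T = 155.9680*1000 / 5.92567
T = 26320 N*m


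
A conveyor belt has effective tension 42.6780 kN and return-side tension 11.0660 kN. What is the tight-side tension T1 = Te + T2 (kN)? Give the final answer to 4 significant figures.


T1 = Te + T2 = 42.6780 + 11.0660
T1 = 53.74 kN


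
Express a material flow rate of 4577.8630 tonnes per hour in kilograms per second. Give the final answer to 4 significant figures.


m_dot = 4577.8630 * 1000 / 3600
m_dot = 1272 kg/s


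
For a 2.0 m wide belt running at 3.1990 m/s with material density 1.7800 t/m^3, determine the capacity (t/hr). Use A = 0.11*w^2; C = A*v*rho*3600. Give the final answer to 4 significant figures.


A = 0.11 * 2.0^2 = 0.44 m^2
C = 0.44 * 3.1990 * 1.7800 * 3600
C = 9020 t/hr


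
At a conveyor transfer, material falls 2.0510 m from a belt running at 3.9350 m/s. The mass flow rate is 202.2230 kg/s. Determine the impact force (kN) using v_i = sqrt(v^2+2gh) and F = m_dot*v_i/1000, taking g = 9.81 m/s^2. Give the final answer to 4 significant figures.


v_i = sqrt(3.9350^2 + 2*9.81*2.0510) = 7.46491 m/s
F = 202.2230 * 7.46491 / 1000
F = 1.510 kN


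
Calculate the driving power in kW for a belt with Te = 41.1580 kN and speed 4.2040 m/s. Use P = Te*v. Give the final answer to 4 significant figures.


P = Te * v = 41.1580 * 4.2040
P = 173.0 kW


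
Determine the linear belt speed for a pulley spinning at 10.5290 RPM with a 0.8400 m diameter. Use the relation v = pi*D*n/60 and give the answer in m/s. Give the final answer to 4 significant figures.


v = pi * 0.8400 * 10.5290 / 60
v = 0.4631 m/s


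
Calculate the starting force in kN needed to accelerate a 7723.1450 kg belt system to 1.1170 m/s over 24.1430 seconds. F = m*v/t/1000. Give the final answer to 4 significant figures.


F = 7723.1450 * 1.1170 / 24.1430 / 1000
F = 0.3573 kN


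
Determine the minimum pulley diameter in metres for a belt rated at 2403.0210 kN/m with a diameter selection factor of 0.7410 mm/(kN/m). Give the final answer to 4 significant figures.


D = 2403.0210 * 0.7410 / 1000
D = 1.781 m


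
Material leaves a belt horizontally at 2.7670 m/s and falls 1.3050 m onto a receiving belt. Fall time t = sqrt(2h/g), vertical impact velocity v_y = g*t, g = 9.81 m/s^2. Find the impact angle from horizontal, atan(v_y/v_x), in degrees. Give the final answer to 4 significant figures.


t = sqrt(2*1.3050/9.81) = 0.515805 s
v_y = 9.81 * 0.515805 = 5.06005 m/s
angle = atan(5.06005 / 2.7670) = 61.33 deg


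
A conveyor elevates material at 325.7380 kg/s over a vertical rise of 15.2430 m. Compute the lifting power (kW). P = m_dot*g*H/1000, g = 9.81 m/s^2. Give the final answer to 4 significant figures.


P = 325.7380 * 9.81 * 15.2430 / 1000
P = 48.71 kW


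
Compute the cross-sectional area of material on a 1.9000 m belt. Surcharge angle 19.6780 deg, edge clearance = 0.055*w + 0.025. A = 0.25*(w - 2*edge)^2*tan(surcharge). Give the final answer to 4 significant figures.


edge = 0.055*1.9000 + 0.025 = 0.1295 m
ew = 1.9000 - 2*0.1295 = 1.641 m
A = 0.25 * 1.641^2 * tan(19.6780 deg)
A = 0.2408 m^2


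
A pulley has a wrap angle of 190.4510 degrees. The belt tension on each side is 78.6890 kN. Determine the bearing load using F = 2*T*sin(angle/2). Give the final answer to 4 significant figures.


F = 2 * 78.6890 * sin(190.4510/2 deg)
F = 156.7 kN


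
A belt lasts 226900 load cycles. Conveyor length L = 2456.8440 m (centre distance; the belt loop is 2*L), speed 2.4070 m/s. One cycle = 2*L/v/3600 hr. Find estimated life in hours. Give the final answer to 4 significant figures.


cycle_time = 2 * 2456.8440 / 2.4070 / 3600 = 0.56706 hr
life = 226900 * 0.56706 = 128700 hours


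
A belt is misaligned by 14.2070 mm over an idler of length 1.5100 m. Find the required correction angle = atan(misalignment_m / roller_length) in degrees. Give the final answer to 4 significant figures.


misalign_m = 14.2070 / 1000 = 0.014207 m
angle = atan(0.014207 / 1.5100)
angle = 0.5391 deg


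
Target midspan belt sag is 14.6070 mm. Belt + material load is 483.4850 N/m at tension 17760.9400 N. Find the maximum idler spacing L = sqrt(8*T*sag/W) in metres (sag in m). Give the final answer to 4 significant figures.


sag = 14.6070/1000 = 0.014607 m
L = sqrt(8 * 17760.9400 * 0.014607 / 483.4850)
L = 2.072 m


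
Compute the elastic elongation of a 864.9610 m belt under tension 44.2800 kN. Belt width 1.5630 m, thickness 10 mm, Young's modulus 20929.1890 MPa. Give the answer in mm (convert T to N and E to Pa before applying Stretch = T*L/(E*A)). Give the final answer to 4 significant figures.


A = 1.5630 * 0.01 = 0.01563 m^2
Stretch = 44.2800*1000 * 864.9610 / (20929.1890e6 * 0.01563) * 1000
Stretch = 117.1 mm


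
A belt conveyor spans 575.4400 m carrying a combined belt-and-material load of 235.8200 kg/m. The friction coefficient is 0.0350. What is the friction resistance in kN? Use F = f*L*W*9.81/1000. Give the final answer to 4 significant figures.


F = 0.0350 * 575.4400 * 235.8200 * 9.81 / 1000
F = 46.59 kN


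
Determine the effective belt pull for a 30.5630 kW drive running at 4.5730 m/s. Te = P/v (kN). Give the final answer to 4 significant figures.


Te = P / v = 30.5630 / 4.5730
Te = 6.683 kN


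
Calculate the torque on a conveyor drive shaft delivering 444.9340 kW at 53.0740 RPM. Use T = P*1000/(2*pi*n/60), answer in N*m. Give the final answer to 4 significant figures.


omega = 2*pi*53.0740/60 = 5.5579 rad/s
T = 444.9340*1000 / 5.5579
T = 80050 N*m


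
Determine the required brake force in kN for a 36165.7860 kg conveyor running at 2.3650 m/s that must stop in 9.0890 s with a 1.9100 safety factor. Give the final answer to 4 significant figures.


F = 36165.7860 * 2.3650 / 9.0890 * 1.9100 / 1000
F = 17.97 kN


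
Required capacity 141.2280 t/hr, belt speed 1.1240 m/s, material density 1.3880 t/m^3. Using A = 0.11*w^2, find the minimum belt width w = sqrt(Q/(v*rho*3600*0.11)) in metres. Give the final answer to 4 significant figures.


A_req = 141.2280 / (1.1240 * 1.3880 * 3600) = 0.0251456 m^2
w = sqrt(0.0251456 / 0.11)
w = 0.4781 m


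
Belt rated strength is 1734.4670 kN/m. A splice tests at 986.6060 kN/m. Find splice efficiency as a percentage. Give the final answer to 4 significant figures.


Eff = 986.6060 / 1734.4670 * 100
Eff = 56.88 %


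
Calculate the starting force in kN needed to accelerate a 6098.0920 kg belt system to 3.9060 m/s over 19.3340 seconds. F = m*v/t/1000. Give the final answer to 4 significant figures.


F = 6098.0920 * 3.9060 / 19.3340 / 1000
F = 1.232 kN


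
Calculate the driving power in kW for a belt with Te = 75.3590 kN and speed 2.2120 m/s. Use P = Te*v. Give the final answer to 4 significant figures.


P = Te * v = 75.3590 * 2.2120
P = 166.7 kW


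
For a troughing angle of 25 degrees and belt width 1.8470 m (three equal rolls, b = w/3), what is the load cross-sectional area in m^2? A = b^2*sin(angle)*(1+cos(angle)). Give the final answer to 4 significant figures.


b = 1.8470/3 = 0.615667 m
A = 0.615667^2 * sin(25 deg) * (1 + cos(25 deg))
A = 0.3054 m^2


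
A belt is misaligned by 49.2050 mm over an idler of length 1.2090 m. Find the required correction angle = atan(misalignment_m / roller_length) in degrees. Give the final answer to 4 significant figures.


misalign_m = 49.2050 / 1000 = 0.049205 m
angle = atan(0.049205 / 1.2090)
angle = 2.331 deg


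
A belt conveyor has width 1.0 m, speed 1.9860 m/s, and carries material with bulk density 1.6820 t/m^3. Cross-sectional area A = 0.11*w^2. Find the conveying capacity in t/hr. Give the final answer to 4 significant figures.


A = 0.11 * 1.0^2 = 0.11 m^2
C = 0.11 * 1.9860 * 1.6820 * 3600
C = 1323 t/hr


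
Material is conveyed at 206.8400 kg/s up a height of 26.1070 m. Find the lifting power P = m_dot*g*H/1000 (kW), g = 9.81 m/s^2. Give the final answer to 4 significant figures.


P = 206.8400 * 9.81 * 26.1070 / 1000
P = 52.97 kW


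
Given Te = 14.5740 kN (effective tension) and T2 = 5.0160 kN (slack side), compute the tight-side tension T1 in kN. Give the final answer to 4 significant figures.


T1 = Te + T2 = 14.5740 + 5.0160
T1 = 19.59 kN


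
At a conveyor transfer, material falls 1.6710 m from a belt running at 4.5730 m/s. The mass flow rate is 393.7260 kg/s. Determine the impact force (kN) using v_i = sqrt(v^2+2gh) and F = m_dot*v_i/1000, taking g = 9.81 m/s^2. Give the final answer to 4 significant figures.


v_i = sqrt(4.5730^2 + 2*9.81*1.6710) = 7.32785 m/s
F = 393.7260 * 7.32785 / 1000
F = 2.885 kN


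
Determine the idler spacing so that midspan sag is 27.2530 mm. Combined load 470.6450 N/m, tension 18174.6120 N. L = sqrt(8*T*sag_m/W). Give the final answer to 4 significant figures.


sag = 27.2530/1000 = 0.027253 m
L = sqrt(8 * 18174.6120 * 0.027253 / 470.6450)
L = 2.902 m


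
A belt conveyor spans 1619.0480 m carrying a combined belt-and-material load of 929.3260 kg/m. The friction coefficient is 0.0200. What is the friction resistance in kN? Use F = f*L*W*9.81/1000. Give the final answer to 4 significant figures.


F = 0.0200 * 1619.0480 * 929.3260 * 9.81 / 1000
F = 295.2 kN


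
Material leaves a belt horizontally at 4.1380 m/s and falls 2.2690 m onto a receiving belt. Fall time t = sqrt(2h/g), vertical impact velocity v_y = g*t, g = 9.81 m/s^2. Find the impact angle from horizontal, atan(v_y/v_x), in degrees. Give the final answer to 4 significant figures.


t = sqrt(2*2.2690/9.81) = 0.680139 s
v_y = 9.81 * 0.680139 = 6.67216 m/s
angle = atan(6.67216 / 4.1380) = 58.19 deg


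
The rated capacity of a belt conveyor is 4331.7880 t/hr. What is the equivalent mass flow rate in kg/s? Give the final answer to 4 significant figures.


m_dot = 4331.7880 * 1000 / 3600
m_dot = 1203 kg/s


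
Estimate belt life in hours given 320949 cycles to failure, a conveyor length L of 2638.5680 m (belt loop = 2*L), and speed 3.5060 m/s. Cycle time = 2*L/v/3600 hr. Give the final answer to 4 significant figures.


cycle_time = 2 * 2638.5680 / 3.5060 / 3600 = 0.418104 hr
life = 320949 * 0.418104 = 134200 hours


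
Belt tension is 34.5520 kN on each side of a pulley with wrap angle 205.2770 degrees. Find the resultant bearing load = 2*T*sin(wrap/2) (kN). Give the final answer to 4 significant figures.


F = 2 * 34.5520 * sin(205.2770/2 deg)
F = 67.43 kN


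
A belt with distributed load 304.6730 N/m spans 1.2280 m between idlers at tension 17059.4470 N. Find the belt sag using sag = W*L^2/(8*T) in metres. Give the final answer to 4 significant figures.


sag = 304.6730 * 1.2280^2 / (8 * 17059.4470)
sag = 0.003366 m


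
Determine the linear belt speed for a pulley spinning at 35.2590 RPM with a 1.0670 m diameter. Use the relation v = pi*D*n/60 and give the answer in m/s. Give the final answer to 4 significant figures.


v = pi * 1.0670 * 35.2590 / 60
v = 1.970 m/s


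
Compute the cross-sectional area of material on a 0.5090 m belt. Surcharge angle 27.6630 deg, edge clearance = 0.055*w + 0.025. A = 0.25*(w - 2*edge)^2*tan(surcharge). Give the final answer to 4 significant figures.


edge = 0.055*0.5090 + 0.025 = 0.052995 m
ew = 0.5090 - 2*0.052995 = 0.40301 m
A = 0.25 * 0.40301^2 * tan(27.6630 deg)
A = 0.02128 m^2


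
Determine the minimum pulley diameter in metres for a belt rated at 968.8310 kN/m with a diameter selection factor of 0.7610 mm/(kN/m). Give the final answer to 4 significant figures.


D = 968.8310 * 0.7610 / 1000
D = 0.7373 m


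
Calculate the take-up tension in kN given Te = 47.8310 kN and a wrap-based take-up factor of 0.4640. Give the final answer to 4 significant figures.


T_tu = 47.8310 * 0.4640
T_tu = 22.19 kN


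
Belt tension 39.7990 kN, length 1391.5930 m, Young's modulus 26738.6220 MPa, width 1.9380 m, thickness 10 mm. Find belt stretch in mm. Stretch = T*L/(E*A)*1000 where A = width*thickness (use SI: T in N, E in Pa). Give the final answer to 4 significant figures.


A = 1.9380 * 0.01 = 0.01938 m^2
Stretch = 39.7990*1000 * 1391.5930 / (26738.6220e6 * 0.01938) * 1000
Stretch = 106.9 mm


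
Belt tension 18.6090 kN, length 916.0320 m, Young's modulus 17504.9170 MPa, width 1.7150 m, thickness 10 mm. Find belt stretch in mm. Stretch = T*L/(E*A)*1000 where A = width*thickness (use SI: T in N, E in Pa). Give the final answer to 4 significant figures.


A = 1.7150 * 0.01 = 0.01715 m^2
Stretch = 18.6090*1000 * 916.0320 / (17504.9170e6 * 0.01715) * 1000
Stretch = 56.78 mm


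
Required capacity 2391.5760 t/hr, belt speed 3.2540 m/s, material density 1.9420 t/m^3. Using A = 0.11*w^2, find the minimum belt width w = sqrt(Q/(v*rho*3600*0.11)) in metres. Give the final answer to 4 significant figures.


A_req = 2391.5760 / (3.2540 * 1.9420 * 3600) = 0.105127 m^2
w = sqrt(0.105127 / 0.11)
w = 0.9776 m


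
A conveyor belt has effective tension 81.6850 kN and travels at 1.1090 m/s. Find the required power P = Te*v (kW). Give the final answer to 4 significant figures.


P = Te * v = 81.6850 * 1.1090
P = 90.59 kW


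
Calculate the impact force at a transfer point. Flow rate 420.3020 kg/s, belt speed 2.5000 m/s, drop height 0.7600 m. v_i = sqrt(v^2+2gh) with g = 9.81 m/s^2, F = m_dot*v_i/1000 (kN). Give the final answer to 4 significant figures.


v_i = sqrt(2.5000^2 + 2*9.81*0.7600) = 4.60013 m/s
F = 420.3020 * 4.60013 / 1000
F = 1.933 kN


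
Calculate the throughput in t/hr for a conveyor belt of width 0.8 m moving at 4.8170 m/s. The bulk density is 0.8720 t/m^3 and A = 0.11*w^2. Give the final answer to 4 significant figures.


A = 0.11 * 0.8^2 = 0.0704 m^2
C = 0.0704 * 4.8170 * 0.8720 * 3600
C = 1065 t/hr


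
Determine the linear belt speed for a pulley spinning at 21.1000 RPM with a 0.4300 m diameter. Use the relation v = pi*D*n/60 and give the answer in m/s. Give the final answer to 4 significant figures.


v = pi * 0.4300 * 21.1000 / 60
v = 0.4751 m/s


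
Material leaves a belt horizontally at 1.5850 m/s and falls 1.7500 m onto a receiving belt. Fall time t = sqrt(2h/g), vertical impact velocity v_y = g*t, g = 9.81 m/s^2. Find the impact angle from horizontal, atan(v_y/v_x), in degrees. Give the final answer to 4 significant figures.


t = sqrt(2*1.7500/9.81) = 0.59731 s
v_y = 9.81 * 0.59731 = 5.85961 m/s
angle = atan(5.85961 / 1.5850) = 74.86 deg


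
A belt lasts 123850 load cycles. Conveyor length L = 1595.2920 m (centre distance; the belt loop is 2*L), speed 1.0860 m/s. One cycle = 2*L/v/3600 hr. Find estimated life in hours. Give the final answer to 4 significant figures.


cycle_time = 2 * 1595.2920 / 1.0860 / 3600 = 0.81609 hr
life = 123850 * 0.81609 = 101100 hours


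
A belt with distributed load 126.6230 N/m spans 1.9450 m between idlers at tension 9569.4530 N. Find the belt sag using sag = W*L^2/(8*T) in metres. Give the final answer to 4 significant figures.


sag = 126.6230 * 1.9450^2 / (8 * 9569.4530)
sag = 0.006257 m


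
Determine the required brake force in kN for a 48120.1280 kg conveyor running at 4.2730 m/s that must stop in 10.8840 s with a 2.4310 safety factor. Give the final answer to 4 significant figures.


F = 48120.1280 * 4.2730 / 10.8840 * 2.4310 / 1000
F = 45.93 kN


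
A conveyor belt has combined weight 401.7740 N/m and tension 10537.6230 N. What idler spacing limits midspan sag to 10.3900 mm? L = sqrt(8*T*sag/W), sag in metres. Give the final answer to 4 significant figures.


sag = 10.3900/1000 = 0.010390 m
L = sqrt(8 * 10537.6230 * 0.010390 / 401.7740)
L = 1.476 m


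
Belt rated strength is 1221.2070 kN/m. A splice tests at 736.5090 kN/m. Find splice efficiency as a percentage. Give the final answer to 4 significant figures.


Eff = 736.5090 / 1221.2070 * 100
Eff = 60.31 %


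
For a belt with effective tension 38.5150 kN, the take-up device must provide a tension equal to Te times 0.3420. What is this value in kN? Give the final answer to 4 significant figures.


T_tu = 38.5150 * 0.3420
T_tu = 13.17 kN


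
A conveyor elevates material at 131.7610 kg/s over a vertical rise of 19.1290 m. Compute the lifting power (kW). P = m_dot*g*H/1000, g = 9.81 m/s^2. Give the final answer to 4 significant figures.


P = 131.7610 * 9.81 * 19.1290 / 1000
P = 24.73 kW


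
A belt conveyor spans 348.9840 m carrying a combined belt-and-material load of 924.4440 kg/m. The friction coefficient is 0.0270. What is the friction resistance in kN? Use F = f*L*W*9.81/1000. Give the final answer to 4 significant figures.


F = 0.0270 * 348.9840 * 924.4440 * 9.81 / 1000
F = 85.45 kN


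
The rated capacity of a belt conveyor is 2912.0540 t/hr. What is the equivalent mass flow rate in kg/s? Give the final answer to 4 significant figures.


m_dot = 2912.0540 * 1000 / 3600
m_dot = 808.9 kg/s


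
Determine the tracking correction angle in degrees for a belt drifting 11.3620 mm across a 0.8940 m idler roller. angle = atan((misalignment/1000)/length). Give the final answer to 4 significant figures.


misalign_m = 11.3620 / 1000 = 0.011362 m
angle = atan(0.011362 / 0.8940)
angle = 0.7281 deg


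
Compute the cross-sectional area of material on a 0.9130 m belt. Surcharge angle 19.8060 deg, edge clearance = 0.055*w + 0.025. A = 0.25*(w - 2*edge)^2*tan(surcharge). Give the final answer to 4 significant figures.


edge = 0.055*0.9130 + 0.025 = 0.075215 m
ew = 0.9130 - 2*0.075215 = 0.76257 m
A = 0.25 * 0.76257^2 * tan(19.8060 deg)
A = 0.05236 m^2


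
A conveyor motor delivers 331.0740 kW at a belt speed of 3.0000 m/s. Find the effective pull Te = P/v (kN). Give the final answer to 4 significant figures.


Te = P / v = 331.0740 / 3.0000
Te = 110.4 kN


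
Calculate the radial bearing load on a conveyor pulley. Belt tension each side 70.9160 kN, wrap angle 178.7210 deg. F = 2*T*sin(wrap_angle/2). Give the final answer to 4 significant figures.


F = 2 * 70.9160 * sin(178.7210/2 deg)
F = 141.8 kN


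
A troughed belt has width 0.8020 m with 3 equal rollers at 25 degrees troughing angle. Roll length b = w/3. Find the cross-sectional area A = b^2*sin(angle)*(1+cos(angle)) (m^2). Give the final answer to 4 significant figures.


b = 0.8020/3 = 0.267333 m
A = 0.267333^2 * sin(25 deg) * (1 + cos(25 deg))
A = 0.05758 m^2


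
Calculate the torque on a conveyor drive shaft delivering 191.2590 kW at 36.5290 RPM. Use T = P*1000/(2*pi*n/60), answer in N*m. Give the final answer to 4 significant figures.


omega = 2*pi*36.5290/60 = 3.82531 rad/s
T = 191.2590*1000 / 3.82531
T = 50000 N*m


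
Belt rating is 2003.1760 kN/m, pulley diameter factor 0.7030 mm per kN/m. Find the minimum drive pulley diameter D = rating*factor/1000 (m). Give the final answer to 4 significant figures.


D = 2003.1760 * 0.7030 / 1000
D = 1.408 m


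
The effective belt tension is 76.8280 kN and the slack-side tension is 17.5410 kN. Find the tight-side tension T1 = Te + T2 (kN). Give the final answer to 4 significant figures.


T1 = Te + T2 = 76.8280 + 17.5410
T1 = 94.37 kN


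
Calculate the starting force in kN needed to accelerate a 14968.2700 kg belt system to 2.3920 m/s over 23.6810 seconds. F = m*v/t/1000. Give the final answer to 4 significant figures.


F = 14968.2700 * 2.3920 / 23.6810 / 1000
F = 1.512 kN


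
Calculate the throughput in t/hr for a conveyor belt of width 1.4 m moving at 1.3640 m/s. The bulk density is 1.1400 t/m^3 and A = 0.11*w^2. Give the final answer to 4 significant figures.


A = 0.11 * 1.4^2 = 0.2156 m^2
C = 0.2156 * 1.3640 * 1.1400 * 3600
C = 1207 t/hr


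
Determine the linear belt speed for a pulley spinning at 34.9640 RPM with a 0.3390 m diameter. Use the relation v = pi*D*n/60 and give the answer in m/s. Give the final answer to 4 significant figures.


v = pi * 0.3390 * 34.9640 / 60
v = 0.6206 m/s


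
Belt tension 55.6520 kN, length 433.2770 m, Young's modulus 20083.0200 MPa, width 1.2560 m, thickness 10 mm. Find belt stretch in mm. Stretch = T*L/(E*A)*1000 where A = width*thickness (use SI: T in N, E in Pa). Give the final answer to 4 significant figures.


A = 1.2560 * 0.01 = 0.01256 m^2
Stretch = 55.6520*1000 * 433.2770 / (20083.0200e6 * 0.01256) * 1000
Stretch = 95.59 mm


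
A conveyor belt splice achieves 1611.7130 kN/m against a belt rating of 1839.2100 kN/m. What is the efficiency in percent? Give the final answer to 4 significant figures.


Eff = 1611.7130 / 1839.2100 * 100
Eff = 87.63 %


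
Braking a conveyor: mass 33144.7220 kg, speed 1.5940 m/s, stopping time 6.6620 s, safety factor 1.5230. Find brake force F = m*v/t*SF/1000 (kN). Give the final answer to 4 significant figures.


F = 33144.7220 * 1.5940 / 6.6620 * 1.5230 / 1000
F = 12.08 kN


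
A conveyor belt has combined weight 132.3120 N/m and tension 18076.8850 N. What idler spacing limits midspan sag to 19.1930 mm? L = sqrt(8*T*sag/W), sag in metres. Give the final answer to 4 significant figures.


sag = 19.1930/1000 = 0.019193 m
L = sqrt(8 * 18076.8850 * 0.019193 / 132.3120)
L = 4.580 m


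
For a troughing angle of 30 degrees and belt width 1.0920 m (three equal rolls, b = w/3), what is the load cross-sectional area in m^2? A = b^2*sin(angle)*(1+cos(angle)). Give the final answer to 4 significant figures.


b = 1.0920/3 = 0.364 m
A = 0.364^2 * sin(30 deg) * (1 + cos(30 deg))
A = 0.1236 m^2


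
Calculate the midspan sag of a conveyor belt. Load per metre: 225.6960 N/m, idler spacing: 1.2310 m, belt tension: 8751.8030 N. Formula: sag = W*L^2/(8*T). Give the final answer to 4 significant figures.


sag = 225.6960 * 1.2310^2 / (8 * 8751.8030)
sag = 0.004885 m


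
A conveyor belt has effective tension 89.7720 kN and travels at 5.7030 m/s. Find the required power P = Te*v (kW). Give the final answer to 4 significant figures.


P = Te * v = 89.7720 * 5.7030
P = 512.0 kW


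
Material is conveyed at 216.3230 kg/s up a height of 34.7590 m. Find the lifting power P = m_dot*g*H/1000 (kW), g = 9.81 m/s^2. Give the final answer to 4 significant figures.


P = 216.3230 * 9.81 * 34.7590 / 1000
P = 73.76 kW


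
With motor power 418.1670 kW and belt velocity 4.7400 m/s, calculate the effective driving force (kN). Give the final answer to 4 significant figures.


Te = P / v = 418.1670 / 4.7400
Te = 88.22 kN


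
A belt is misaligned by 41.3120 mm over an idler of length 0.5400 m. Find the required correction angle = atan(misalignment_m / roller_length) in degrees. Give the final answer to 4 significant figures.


misalign_m = 41.3120 / 1000 = 0.041312 m
angle = atan(0.041312 / 0.5400)
angle = 4.375 deg


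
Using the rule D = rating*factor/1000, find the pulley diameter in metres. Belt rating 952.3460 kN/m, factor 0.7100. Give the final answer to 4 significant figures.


D = 952.3460 * 0.7100 / 1000
D = 0.6762 m


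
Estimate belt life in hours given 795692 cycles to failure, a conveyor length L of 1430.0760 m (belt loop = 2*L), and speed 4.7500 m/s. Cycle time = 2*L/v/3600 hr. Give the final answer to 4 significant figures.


cycle_time = 2 * 1430.0760 / 4.7500 / 3600 = 0.16726 hr
life = 795692 * 0.16726 = 133100 hours


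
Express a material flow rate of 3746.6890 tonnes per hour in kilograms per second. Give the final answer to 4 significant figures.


m_dot = 3746.6890 * 1000 / 3600
m_dot = 1041 kg/s


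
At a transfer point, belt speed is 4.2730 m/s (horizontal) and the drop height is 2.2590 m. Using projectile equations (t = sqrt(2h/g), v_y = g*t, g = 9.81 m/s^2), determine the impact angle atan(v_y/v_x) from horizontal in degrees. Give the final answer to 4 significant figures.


t = sqrt(2*2.2590/9.81) = 0.678639 s
v_y = 9.81 * 0.678639 = 6.65745 m/s
angle = atan(6.65745 / 4.2730) = 57.31 deg


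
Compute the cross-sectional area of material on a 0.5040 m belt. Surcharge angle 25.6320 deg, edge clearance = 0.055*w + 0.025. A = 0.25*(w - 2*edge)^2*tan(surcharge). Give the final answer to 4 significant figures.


edge = 0.055*0.5040 + 0.025 = 0.05272 m
ew = 0.5040 - 2*0.05272 = 0.39856 m
A = 0.25 * 0.39856^2 * tan(25.6320 deg)
A = 0.01905 m^2


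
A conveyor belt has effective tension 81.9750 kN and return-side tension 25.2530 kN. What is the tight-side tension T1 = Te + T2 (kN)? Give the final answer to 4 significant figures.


T1 = Te + T2 = 81.9750 + 25.2530
T1 = 107.2 kN


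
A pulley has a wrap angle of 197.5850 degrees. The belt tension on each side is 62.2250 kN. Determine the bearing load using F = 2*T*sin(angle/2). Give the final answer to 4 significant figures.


F = 2 * 62.2250 * sin(197.5850/2 deg)
F = 123.0 kN


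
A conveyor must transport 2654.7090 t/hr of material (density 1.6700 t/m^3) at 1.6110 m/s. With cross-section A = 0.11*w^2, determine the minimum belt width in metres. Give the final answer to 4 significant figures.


A_req = 2654.7090 / (1.6110 * 1.6700 * 3600) = 0.274096 m^2
w = sqrt(0.274096 / 0.11)
w = 1.579 m


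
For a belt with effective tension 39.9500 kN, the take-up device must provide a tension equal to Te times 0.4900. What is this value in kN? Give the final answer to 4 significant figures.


T_tu = 39.9500 * 0.4900
T_tu = 19.58 kN


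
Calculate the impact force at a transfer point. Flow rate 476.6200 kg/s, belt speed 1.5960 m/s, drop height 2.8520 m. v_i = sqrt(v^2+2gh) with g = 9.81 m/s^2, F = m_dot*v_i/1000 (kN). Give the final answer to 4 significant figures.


v_i = sqrt(1.5960^2 + 2*9.81*2.8520) = 7.64876 m/s
F = 476.6200 * 7.64876 / 1000
F = 3.646 kN


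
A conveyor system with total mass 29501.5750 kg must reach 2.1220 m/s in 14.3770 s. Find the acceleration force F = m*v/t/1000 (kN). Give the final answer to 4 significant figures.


F = 29501.5750 * 2.1220 / 14.3770 / 1000
F = 4.354 kN


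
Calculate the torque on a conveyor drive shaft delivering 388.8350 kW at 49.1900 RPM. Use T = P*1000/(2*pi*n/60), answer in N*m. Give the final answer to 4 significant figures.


omega = 2*pi*49.1900/60 = 5.15116 rad/s
T = 388.8350*1000 / 5.15116
T = 75480 N*m


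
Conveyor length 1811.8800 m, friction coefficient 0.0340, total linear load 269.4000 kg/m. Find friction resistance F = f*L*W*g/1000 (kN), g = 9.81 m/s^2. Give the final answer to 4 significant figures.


F = 0.0340 * 1811.8800 * 269.4000 * 9.81 / 1000
F = 162.8 kN


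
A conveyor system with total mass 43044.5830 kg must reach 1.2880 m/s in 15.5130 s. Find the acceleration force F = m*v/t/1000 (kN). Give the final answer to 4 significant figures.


F = 43044.5830 * 1.2880 / 15.5130 / 1000
F = 3.574 kN


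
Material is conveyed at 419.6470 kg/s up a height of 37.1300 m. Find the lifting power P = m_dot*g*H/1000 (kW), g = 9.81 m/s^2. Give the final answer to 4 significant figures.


P = 419.6470 * 9.81 * 37.1300 / 1000
P = 152.9 kW


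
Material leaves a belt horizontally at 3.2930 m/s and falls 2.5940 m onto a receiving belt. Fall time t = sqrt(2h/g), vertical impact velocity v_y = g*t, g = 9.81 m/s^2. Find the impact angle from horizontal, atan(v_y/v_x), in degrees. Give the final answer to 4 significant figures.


t = sqrt(2*2.5940/9.81) = 0.727219 s
v_y = 9.81 * 0.727219 = 7.13402 m/s
angle = atan(7.13402 / 3.2930) = 65.22 deg


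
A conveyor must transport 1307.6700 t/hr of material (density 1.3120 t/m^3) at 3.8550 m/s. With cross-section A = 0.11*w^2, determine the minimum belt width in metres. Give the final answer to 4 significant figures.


A_req = 1307.6700 / (3.8550 * 1.3120 * 3600) = 0.0718187 m^2
w = sqrt(0.0718187 / 0.11)
w = 0.8080 m


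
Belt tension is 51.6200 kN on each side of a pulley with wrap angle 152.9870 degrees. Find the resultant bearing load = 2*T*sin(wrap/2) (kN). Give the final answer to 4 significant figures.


F = 2 * 51.6200 * sin(152.9870/2 deg)
F = 100.4 kN


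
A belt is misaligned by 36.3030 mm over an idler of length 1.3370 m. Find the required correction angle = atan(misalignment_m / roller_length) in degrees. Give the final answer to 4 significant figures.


misalign_m = 36.3030 / 1000 = 0.036303 m
angle = atan(0.036303 / 1.3370)
angle = 1.555 deg


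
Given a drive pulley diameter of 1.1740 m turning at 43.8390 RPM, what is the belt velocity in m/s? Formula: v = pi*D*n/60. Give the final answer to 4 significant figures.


v = pi * 1.1740 * 43.8390 / 60
v = 2.695 m/s


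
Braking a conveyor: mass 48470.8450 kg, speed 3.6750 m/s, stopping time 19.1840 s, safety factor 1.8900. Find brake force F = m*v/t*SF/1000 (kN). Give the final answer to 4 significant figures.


F = 48470.8450 * 3.6750 / 19.1840 * 1.8900 / 1000
F = 17.55 kN


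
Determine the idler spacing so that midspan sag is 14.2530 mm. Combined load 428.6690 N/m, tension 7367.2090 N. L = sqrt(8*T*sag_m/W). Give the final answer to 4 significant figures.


sag = 14.2530/1000 = 0.014253 m
L = sqrt(8 * 7367.2090 * 0.014253 / 428.6690)
L = 1.400 m


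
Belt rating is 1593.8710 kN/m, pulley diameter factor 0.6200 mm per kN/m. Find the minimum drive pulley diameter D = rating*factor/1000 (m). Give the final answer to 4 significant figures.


D = 1593.8710 * 0.6200 / 1000
D = 0.9882 m


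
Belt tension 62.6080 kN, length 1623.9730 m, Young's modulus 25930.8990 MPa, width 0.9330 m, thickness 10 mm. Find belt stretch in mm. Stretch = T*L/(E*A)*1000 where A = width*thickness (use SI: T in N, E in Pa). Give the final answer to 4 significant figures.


A = 0.9330 * 0.01 = 0.00933 m^2
Stretch = 62.6080*1000 * 1623.9730 / (25930.8990e6 * 0.00933) * 1000
Stretch = 420.3 mm


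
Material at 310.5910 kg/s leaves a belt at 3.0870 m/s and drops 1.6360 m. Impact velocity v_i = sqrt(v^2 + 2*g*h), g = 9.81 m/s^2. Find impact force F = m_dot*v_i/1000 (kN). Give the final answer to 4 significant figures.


v_i = sqrt(3.0870^2 + 2*9.81*1.6360) = 6.45197 m/s
F = 310.5910 * 6.45197 / 1000
F = 2.004 kN


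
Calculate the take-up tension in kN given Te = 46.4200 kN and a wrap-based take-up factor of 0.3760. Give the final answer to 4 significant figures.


T_tu = 46.4200 * 0.3760
T_tu = 17.45 kN


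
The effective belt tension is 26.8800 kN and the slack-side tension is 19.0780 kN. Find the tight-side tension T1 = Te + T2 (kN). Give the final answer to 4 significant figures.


T1 = Te + T2 = 26.8800 + 19.0780
T1 = 45.96 kN


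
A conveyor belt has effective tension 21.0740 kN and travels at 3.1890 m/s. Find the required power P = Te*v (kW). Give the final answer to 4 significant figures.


P = Te * v = 21.0740 * 3.1890
P = 67.20 kW


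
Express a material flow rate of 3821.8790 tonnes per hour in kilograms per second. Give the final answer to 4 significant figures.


m_dot = 3821.8790 * 1000 / 3600
m_dot = 1062 kg/s


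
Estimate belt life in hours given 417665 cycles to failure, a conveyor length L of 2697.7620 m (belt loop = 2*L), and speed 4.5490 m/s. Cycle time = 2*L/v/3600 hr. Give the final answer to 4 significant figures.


cycle_time = 2 * 2697.7620 / 4.5490 / 3600 = 0.329469 hr
life = 417665 * 0.329469 = 137600 hours


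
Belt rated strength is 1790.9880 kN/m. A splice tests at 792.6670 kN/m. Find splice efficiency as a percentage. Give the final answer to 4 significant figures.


Eff = 792.6670 / 1790.9880 * 100
Eff = 44.26 %
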